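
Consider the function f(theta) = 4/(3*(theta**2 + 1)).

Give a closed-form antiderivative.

An antiderivative is F(theta) = 4*atan(theta)/3.

Any candidate F(theta) must reproduce f(theta) exactly when differentiated.
Check: d/dtheta[4*atan(theta)/3] = 4/(3*theta**2 + 3), which equals f(theta).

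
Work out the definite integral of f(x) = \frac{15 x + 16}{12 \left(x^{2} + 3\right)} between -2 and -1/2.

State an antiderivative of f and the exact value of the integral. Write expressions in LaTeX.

Antiderivative: F(x) = \frac{5 \log{\left(x^{2} + 3 \right)}}{8} + \frac{4 \sqrt{3} \operatorname{atan}{\left(\frac{\sqrt{3} x}{3} \right)}}{9}; value = - \frac{5 \log{\left(7 \right)}}{8} - \frac{4 \sqrt{3} \operatorname{atan}{\left(\frac{\sqrt{3}}{6} \right)}}{9} + \frac{4 \sqrt{3} \operatorname{atan}{\left(\frac{2 \sqrt{3}}{3} \right)}}{9} + \frac{5 \log{\left(\frac{13}{4} \right)}}{8}

Since d/dx undoes antidifferentiation here, F'(x) = f(x) is required of F(x).
F(x) = \frac{5 \log{\left(x^{2} + 3 \right)}}{8} + \frac{4 \sqrt{3} \operatorname{atan}{\left(\frac{\sqrt{3} x}{3} \right)}}{9} is an antiderivative of f.
Check: d/dx[\frac{5 \log{\left(x^{2} + 3 \right)}}{8} + \frac{4 \sqrt{3} \operatorname{atan}{\left(\frac{\sqrt{3} x}{3} \right)}}{9}] = \frac{15 x + 16}{12 x^{2} + 36}, which equals f(x).
F(-1/2) = - \frac{4 \sqrt{3} \operatorname{atan}{\left(\frac{\sqrt{3}}{6} \right)}}{9} + \frac{5 \log{\left(\frac{13}{4} \right)}}{8}; F(-2) = - \frac{4 \sqrt{3} \operatorname{atan}{\left(\frac{2 \sqrt{3}}{3} \right)}}{9} + \frac{5 \log{\left(7 \right)}}{8}.
Integral = F(-1/2) - F(-2) = - \frac{5 \log{\left(7 \right)}}{8} - \frac{4 \sqrt{3} \operatorname{atan}{\left(\frac{\sqrt{3}}{6} \right)}}{9} + \frac{4 \sqrt{3} \operatorname{atan}{\left(\frac{2 \sqrt{3}}{3} \right)}}{9} + \frac{5 \log{\left(\frac{13}{4} \right)}}{8}.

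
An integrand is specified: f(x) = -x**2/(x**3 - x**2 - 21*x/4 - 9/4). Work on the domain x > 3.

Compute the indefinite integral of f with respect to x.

Factor the denominator ((x - 3)*(2*x + 1)*(2*x + 3)) and decompose: f = -1/(2*x + 3) + 1/(7*(2*x + 1)) - 4/(7*(x - 3)); each piece integrates to a log, atan, or power term.
Check: d/dx[(-8*log(x - 3) + log(x + 1/2) - 7*log(x + 3/2))/14] = -4*x**2/(4*x**3 - 4*x**2 - 21*x - 9), which equals f(x).

F(x) = (-8*log(x - 3) + log(x + 1/2) - 7*log(x + 3/2))/14 + C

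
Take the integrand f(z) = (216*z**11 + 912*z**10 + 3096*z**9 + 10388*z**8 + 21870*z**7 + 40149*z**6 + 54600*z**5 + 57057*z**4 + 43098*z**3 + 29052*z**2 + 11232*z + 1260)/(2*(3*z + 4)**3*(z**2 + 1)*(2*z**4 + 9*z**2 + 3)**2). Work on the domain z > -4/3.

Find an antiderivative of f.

Since d/dz undoes antidifferentiation here, F'(z) = f(z) is required of F(z).
Check: d/dz[(-8*z**4 - 36*z**2 + 4*(3*z + 4)**2*(2*z**4 + 9*z**2 + 3)*atan(z) - 15*(3*z + 4)**2 - 12)/(4*(3*z + 4)**2*(2*z**4 + 9*z**2 + 3))] = (216*z**11 + 912*z**10 + 3096*z**9 + 10388*z**8 + 21870*z**7 + 40149*z**6 + 54600*z**5 + 57057*z**4 + 43098*z**3 + 29052*z**2 + 11232*z + 1260)/(216*z**13 + 864*z**12 + 3312*z**11 + 9152*z**10 + 18486*z**9 + 32984*z**8 + 45090*z**7 + 48264*z**6 + 45738*z**5 + 32424*z**4 + 18630*z**3 + 10008*z**2 + 2592*z + 1152), which equals f(z).

An antiderivative is F(z) = (-8*z**4 - 36*z**2 + 4*(3*z + 4)**2*(2*z**4 + 9*z**2 + 3)*atan(z) - 15*(3*z + 4)**2 - 12)/(4*(3*z + 4)**2*(2*z**4 + 9*z**2 + 3)).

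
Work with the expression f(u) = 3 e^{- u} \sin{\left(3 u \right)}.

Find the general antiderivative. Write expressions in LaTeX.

Since d/du undoes antidifferentiation here, F'(u) = f(u) is required of F(u).
Check: d/du[\frac{\left(- 3 \sin{\left(3 u \right)} - 9 \cos{\left(3 u \right)}\right) e^{- u}}{10}] = 3 e^{- u} \sin{\left(3 u \right)} = f(u).

F(u) = \frac{\left(- 3 \sin{\left(3 u \right)} - 9 \cos{\left(3 u \right)}\right) e^{- u}}{10} + C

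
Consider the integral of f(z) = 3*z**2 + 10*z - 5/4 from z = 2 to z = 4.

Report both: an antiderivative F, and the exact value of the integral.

Integrate term by term and add the pieces.
F(z) = (4*z**3 + 20*z**2 - 5*z + 4)/4 is an antiderivative of f.
Check: d/dz[(4*z**3 + 20*z**2 - 5*z + 4)/4] = 3*z**2 + 10*z - 5/4 = f(z).
F(4) = 140; F(2) = 53/2.
Integral = F(4) - F(2) = 227/2.

Antiderivative: F(z) = (4*z**3 + 20*z**2 - 5*z + 4)/4; value = 227/2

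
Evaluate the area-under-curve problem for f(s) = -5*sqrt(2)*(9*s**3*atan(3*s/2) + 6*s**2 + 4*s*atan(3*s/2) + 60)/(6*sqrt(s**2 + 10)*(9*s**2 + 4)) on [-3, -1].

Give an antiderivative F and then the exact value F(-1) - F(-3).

Antiderivative: F(s) = -5*sqrt(s**2/2 + 5)*atan(3*s/2)/3; value = -5*sqrt(38)*atan(9/2)/6 + 5*sqrt(22)*atan(3/2)/6

f has the shape u'v + uv' for u = -5*sqrt(s**2/2 + 5)/3 and v = atan(3*s/2) — it is the derivative of the product u*v.
F(s) = -5*sqrt(s**2/2 + 5)*atan(3*s/2)/3 is an antiderivative of f.
Check: d/ds[-5*sqrt(s**2/2 + 5)*atan(3*s/2)/3] = (-45*s**3*atan(3*s/2) - 30*s**2 - 20*s*atan(3*s/2) - 300)/(27*sqrt(2)*s**2*sqrt(s**2 + 10) + 12*sqrt(2)*sqrt(s**2 + 10)), which equals f(s).
F(-1) = 5*sqrt(22)*atan(3/2)/6; F(-3) = 5*sqrt(38)*atan(9/2)/6.
Integral = F(-1) - F(-3) = -5*sqrt(38)*atan(9/2)/6 + 5*sqrt(22)*atan(3/2)/6.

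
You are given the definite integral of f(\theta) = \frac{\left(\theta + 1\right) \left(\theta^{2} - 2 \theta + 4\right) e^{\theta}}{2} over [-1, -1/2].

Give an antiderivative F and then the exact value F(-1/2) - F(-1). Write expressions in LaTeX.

Recognize the product-rule pattern: f = u'v + uv' with u = \frac{\theta^{3}}{2} - 2 \theta^{2} + 5 \theta - 3, v = e^{\theta}, so integration by parts undoes it.
F(\theta) = \frac{\theta^{3} e^{\theta}}{2} - 2 \theta^{2} e^{\theta} + 5 \theta e^{\theta} - 3 e^{\theta} is an antiderivative of f.
Check: d/d\theta[\frac{\theta^{3} e^{\theta}}{2} - 2 \theta^{2} e^{\theta} + 5 \theta e^{\theta} - 3 e^{\theta}] = \frac{\theta^{3} e^{\theta}}{2} - \frac{\theta^{2} e^{\theta}}{2} + \theta e^{\theta} + 2 e^{\theta}, which equals f(\theta).
F(-1/2) = - \frac{97}{16 e^{\frac{1}{2}}}; F(-1) = - \frac{21}{2 e}.
Integral = F(-1/2) - F(-1) = - \frac{97}{16 e^{\frac{1}{2}}} + \frac{21}{2 e}.

Antiderivative: F(\theta) = \frac{\theta^{3} e^{\theta}}{2} - 2 \theta^{2} e^{\theta} + 5 \theta e^{\theta} - 3 e^{\theta}; value = - \frac{97}{16 e^{\frac{1}{2}}} + \frac{21}{2 e}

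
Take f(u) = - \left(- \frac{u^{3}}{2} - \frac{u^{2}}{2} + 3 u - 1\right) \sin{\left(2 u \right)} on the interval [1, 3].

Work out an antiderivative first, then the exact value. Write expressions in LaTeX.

Differentiate the proposed F(u) back; it has to land on f(u) exactly.
F(u) = - \frac{u^{3} \cos{\left(2 u \right)}}{4} + \frac{3 u^{2} \sin{\left(2 u \right)}}{8} - \frac{u^{2} \cos{\left(2 u \right)}}{4} + \frac{u \sin{\left(2 u \right)}}{4} + \frac{15 u \cos{\left(2 u \right)}}{8} - \frac{15 \sin{\left(2 u \right)}}{16} - \frac{3 \cos{\left(2 u \right)}}{8} is an antiderivative of f.
Check: d/du[- \frac{u^{3} \cos{\left(2 u \right)}}{4} + \frac{3 u^{2} \sin{\left(2 u \right)}}{8} - \frac{u^{2} \cos{\left(2 u \right)}}{4} + \frac{u \sin{\left(2 u \right)}}{4} + \frac{15 u \cos{\left(2 u \right)}}{8} - \frac{15 \sin{\left(2 u \right)}}{16} - \frac{3 \cos{\left(2 u \right)}}{8}] = \frac{u^{3} \sin{\left(2 u \right)}}{2} + \frac{u^{2} \sin{\left(2 u \right)}}{2} - 3 u \sin{\left(2 u \right)} + \sin{\left(2 u \right)}, which equals f(u).
F(3) = - \frac{15 \cos{\left(6 \right)}}{4} + \frac{51 \sin{\left(6 \right)}}{16}; F(1) = \cos{\left(2 \right)} - \frac{5 \sin{\left(2 \right)}}{16}.
Integral = F(3) - F(1) = - \frac{15 \cos{\left(6 \right)}}{4} + \frac{51 \sin{\left(6 \right)}}{16} + \frac{5 \sin{\left(2 \right)}}{16} - \cos{\left(2 \right)}.

Antiderivative: F(u) = - \frac{u^{3} \cos{\left(2 u \right)}}{4} + \frac{3 u^{2} \sin{\left(2 u \right)}}{8} - \frac{u^{2} \cos{\left(2 u \right)}}{4} + \frac{u \sin{\left(2 u \right)}}{4} + \frac{15 u \cos{\left(2 u \right)}}{8} - \frac{15 \sin{\left(2 u \right)}}{16} - \frac{3 \cos{\left(2 u \right)}}{8}; value = - \frac{15 \cos{\left(6 \right)}}{4} + \frac{51 \sin{\left(6 \right)}}{16} + \frac{5 \sin{\left(2 \right)}}{16} - \cos{\left(2 \right)}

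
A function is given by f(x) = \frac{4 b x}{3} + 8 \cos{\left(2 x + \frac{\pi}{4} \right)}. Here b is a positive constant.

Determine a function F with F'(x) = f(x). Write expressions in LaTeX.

Integrate term by term and add the pieces.
Check: d/dx[\frac{2 b x^{2}}{3} + 4 \sin{\left(2 x + \frac{\pi}{4} \right)}] = \frac{4 b x}{3} + 8 \cos{\left(2 x + \frac{\pi}{4} \right)} = f(x).

An antiderivative is F(x) = \frac{2 b x^{2}}{3} + 4 \sin{\left(2 x + \frac{\pi}{4} \right)}.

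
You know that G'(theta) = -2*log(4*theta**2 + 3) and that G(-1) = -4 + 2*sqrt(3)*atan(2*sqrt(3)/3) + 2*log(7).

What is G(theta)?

Since d/dtheta undoes antidifferentiation here, G(theta) must give back the stated G'(theta).
A general antiderivative is -2*theta*log(4*theta**2 + 3) + 4*theta - 2*sqrt(3)*atan(2*sqrt(3)*theta/3) + C.
The condition gives C = -4 + 2*sqrt(3)*atan(2*sqrt(3)/3) + 2*log(7) - (-4 + 2*sqrt(3)*atan(2*sqrt(3)/3) + 2*log(7)) = 0.
So G(theta) = 2*(-theta*log(4*theta**2 + 3) + 2*theta - sqrt(3)*atan(2*sqrt(3)*theta/3)).
Check: d/dtheta[2*(-theta*log(4*theta**2 + 3) + 2*theta - sqrt(3)*atan(2*sqrt(3)*theta/3))] = -2*log(4*theta**2 + 3) = G'(theta).

G(theta) = 2*(-theta*log(4*theta**2 + 3) + 2*theta - sqrt(3)*atan(2*sqrt(3)*theta/3))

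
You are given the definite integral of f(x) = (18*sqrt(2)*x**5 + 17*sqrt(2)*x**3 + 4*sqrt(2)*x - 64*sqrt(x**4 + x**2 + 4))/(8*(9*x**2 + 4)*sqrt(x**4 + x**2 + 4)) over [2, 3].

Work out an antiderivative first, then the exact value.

Antiderivative: F(x) = -(-3*sqrt(2)*sqrt(x**4 + x**2 + 4) + 32*atan(3*x/2))/24; value = -4*atan(9/2)/3 - sqrt(3)/2 + 4*atan(3)/3 + sqrt(47)/4

Any candidate F(x) must reproduce f(x) exactly when differentiated.
F(x) = -(-3*sqrt(2)*sqrt(x**4 + x**2 + 4) + 32*atan(3*x/2))/24 is an antiderivative of f.
Check: d/dx[-(-3*sqrt(2)*sqrt(x**4 + x**2 + 4) + 32*atan(3*x/2))/24] = (18*sqrt(2)*x**5 + 17*sqrt(2)*x**3 + 4*sqrt(2)*x - 64*sqrt(x**4 + x**2 + 4))/(72*x**2*sqrt(x**4 + x**2 + 4) + 32*sqrt(x**4 + x**2 + 4)), which equals f(x).
F(3) = -4*atan(9/2)/3 + sqrt(47)/4; F(2) = -4*atan(3)/3 + sqrt(3)/2.
Integral = F(3) - F(2) = -4*atan(9/2)/3 - sqrt(3)/2 + 4*atan(3)/3 + sqrt(47)/4.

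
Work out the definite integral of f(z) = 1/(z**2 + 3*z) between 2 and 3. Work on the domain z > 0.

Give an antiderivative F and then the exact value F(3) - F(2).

Antiderivative: F(z) = log(z)/3 - log(z + 3)/3; value = -log(6)/3 - log(2)/3 + log(3)/3 + log(5)/3

Factor the denominator (z*(z + 3)) and decompose: f = -1/(3*(z + 3)) + 1/(3*z); each piece integrates to a log, atan, or power term.
F(z) = log(z)/3 - log(z + 3)/3 is an antiderivative of f.
Check: d/dz[log(z)/3 - log(z + 3)/3] = 1/(z**2 + 3*z) = f(z).
F(3) = -log(6)/3 + log(3)/3; F(2) = -log(5)/3 + log(2)/3.
Integral = F(3) - F(2) = -log(6)/3 - log(2)/3 + log(3)/3 + log(5)/3.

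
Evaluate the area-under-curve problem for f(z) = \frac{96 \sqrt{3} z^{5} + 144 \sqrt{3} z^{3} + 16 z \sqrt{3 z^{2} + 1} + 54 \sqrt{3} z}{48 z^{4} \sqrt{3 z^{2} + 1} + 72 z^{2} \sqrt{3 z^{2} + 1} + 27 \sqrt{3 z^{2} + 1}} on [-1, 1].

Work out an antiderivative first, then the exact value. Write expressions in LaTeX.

Antiderivative: F(z) = 2 \sqrt{z^{2} + \frac{1}{3}} - \frac{1}{3 \left(2 z^{2} + \frac{3}{2}\right)}; value = 0

Check any antiderivative F(z) by computing F'(z) and comparing it with f(z).
F(z) = 2 \sqrt{z^{2} + \frac{1}{3}} - \frac{1}{3 \left(2 z^{2} + \frac{3}{2}\right)} is an antiderivative of f.
Check: d/dz[2 \sqrt{z^{2} + \frac{1}{3}} - \frac{1}{3 \left(2 z^{2} + \frac{3}{2}\right)}] = \frac{96 \sqrt{3} z^{5} + 144 \sqrt{3} z^{3} + 16 z \sqrt{3 z^{2} + 1} + 54 \sqrt{3} z}{48 z^{4} \sqrt{3 z^{2} + 1} + 72 z^{2} \sqrt{3 z^{2} + 1} + 27 \sqrt{3 z^{2} + 1}} = f(z).
F(1) = - \frac{2}{21} + \frac{4 \sqrt{3}}{3}; F(-1) = - \frac{2}{21} + \frac{4 \sqrt{3}}{3}.
Integral = F(1) - F(-1) = 0.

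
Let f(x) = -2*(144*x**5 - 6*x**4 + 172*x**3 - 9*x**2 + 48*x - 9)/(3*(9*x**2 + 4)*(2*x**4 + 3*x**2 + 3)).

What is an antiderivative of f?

Any candidate F(x) must reproduce f(x) exactly when differentiated.
Check: d/dx[-4*log(2*x**4/3 + x**2 + 1)/3 + atan(3*x/2)/3] = (-288*x**5 + 12*x**4 - 344*x**3 + 18*x**2 - 96*x + 18)/(54*x**6 + 105*x**4 + 117*x**2 + 36), which equals f(x).

An antiderivative is F(x) = -4*log(2*x**4/3 + x**2 + 1)/3 + atan(3*x/2)/3.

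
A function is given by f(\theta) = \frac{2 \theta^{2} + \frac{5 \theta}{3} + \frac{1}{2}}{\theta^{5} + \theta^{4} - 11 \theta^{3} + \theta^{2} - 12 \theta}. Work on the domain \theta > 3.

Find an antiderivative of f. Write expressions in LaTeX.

Factor the denominator (6 \theta \left(\theta - 3\right) \left(\theta + 4\right) \left(\theta^{2} + 1\right)) and decompose: f = - \frac{127 \theta + 121}{1020 \left(\theta^{2} + 1\right)} + \frac{155}{2856 \left(\theta + 4\right)} + \frac{47}{420 \left(\theta - 3\right)} - \frac{1}{24 \theta}; each piece integrates to a log, atan, or power term.
Check: d/d\theta[- \frac{\log{\left(\theta \right)}}{24} + \frac{47 \log{\left(\theta - 3 \right)}}{420} + \frac{155 \log{\left(\theta + 4 \right)}}{2856} - \frac{127 \log{\left(\theta^{2} + 1 \right)}}{2040} - \frac{121 \operatorname{atan}{\left(\theta \right)}}{1020}] = \frac{12 \theta^{2} + 10 \theta + 3}{6 \theta^{5} + 6 \theta^{4} - 66 \theta^{3} + 6 \theta^{2} - 72 \theta}, which equals f(\theta).

An antiderivative is F(\theta) = - \frac{\log{\left(\theta \right)}}{24} + \frac{47 \log{\left(\theta - 3 \right)}}{420} + \frac{155 \log{\left(\theta + 4 \right)}}{2856} - \frac{127 \log{\left(\theta^{2} + 1 \right)}}{2040} - \frac{121 \operatorname{atan}{\left(\theta \right)}}{1020}.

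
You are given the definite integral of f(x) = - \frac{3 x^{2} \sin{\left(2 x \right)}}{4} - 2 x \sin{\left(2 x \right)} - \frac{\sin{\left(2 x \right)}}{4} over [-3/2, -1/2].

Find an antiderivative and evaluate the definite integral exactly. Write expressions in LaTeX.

Integrate term by term and add the pieces.
F(x) = \frac{6 x^{2} \cos{\left(2 x \right)} - 6 x \sin{\left(2 x \right)} + 16 x \cos{\left(2 x \right)} - 8 \sin{\left(2 x \right)} - \cos{\left(2 x \right)}}{16} is an antiderivative of f.
Check: d/dx[\frac{6 x^{2} \cos{\left(2 x \right)} - 6 x \sin{\left(2 x \right)} + 16 x \cos{\left(2 x \right)} - 8 \sin{\left(2 x \right)} - \cos{\left(2 x \right)}}{16}] = - \frac{3 x^{2} \sin{\left(2 x \right)}}{4} - 2 x \sin{\left(2 x \right)} - \frac{\sin{\left(2 x \right)}}{4} = f(x).
F(-1/2) = - \frac{15 \cos{\left(1 \right)}}{32} + \frac{5 \sin{\left(1 \right)}}{16}; F(-3/2) = - \frac{\sin{\left(3 \right)}}{16} - \frac{23 \cos{\left(3 \right)}}{32}.
Integral = F(-1/2) - F(-3/2) = \frac{23 \cos{\left(3 \right)}}{32} - \frac{15 \cos{\left(1 \right)}}{32} + \frac{\sin{\left(3 \right)}}{16} + \frac{5 \sin{\left(1 \right)}}{16}.

Antiderivative: F(x) = \frac{6 x^{2} \cos{\left(2 x \right)} - 6 x \sin{\left(2 x \right)} + 16 x \cos{\left(2 x \right)} - 8 \sin{\left(2 x \right)} - \cos{\left(2 x \right)}}{16}; value = \frac{23 \cos{\left(3 \right)}}{32} - \frac{15 \cos{\left(1 \right)}}{32} + \frac{\sin{\left(3 \right)}}{16} + \frac{5 \sin{\left(1 \right)}}{16}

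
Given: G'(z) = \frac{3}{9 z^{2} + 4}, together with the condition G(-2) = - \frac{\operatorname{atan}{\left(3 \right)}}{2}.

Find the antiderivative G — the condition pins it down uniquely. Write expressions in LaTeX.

A first test for any G(z): its z-derivative must equal the given G'(z).
A general antiderivative is \frac{\operatorname{atan}{\left(\frac{3 z}{2} \right)}}{2} + C.
The condition gives C = - \frac{\operatorname{atan}{\left(3 \right)}}{2} - (- \frac{\operatorname{atan}{\left(3 \right)}}{2}) = 0.
So G(z) = \frac{\operatorname{atan}{\left(\frac{3 z}{2} \right)}}{2}.
Check: d/dz[\frac{\operatorname{atan}{\left(\frac{3 z}{2} \right)}}{2}] = \frac{3}{9 z^{2} + 4} = G'(z).

G(z) = \frac{\operatorname{atan}{\left(\frac{3 z}{2} \right)}}{2}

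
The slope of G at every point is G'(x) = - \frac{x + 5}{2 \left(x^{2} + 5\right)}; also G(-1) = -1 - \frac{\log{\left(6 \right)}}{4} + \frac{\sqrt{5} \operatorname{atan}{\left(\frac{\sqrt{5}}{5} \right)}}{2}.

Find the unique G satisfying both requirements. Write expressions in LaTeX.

G(x) = - \frac{\log{\left(x^{2} + 5 \right)}}{4} - \frac{\sqrt{5} \operatorname{atan}{\left(\frac{\sqrt{5} x}{5} \right)}}{2} - 1

Whatever form G(x) takes, its d/dx must return the stated G'(x).
A general antiderivative is - \frac{\log{\left(x^{2} + 5 \right)}}{4} - \frac{\sqrt{5} \operatorname{atan}{\left(\frac{\sqrt{5} x}{5} \right)}}{2} + C.
The condition gives C = -1 - \frac{\log{\left(6 \right)}}{4} + \frac{\sqrt{5} \operatorname{atan}{\left(\frac{\sqrt{5}}{5} \right)}}{2} - (- \frac{\log{\left(6 \right)}}{4} + \frac{\sqrt{5} \operatorname{atan}{\left(\frac{\sqrt{5}}{5} \right)}}{2}) = -1.
So G(x) = - \frac{\log{\left(x^{2} + 5 \right)}}{4} - \frac{\sqrt{5} \operatorname{atan}{\left(\frac{\sqrt{5} x}{5} \right)}}{2} - 1.
Check: d/dx[- \frac{\log{\left(x^{2} + 5 \right)}}{4} - \frac{\sqrt{5} \operatorname{atan}{\left(\frac{\sqrt{5} x}{5} \right)}}{2} - 1] = \frac{- x - 5}{2 x^{2} + 10}, which equals G'(x).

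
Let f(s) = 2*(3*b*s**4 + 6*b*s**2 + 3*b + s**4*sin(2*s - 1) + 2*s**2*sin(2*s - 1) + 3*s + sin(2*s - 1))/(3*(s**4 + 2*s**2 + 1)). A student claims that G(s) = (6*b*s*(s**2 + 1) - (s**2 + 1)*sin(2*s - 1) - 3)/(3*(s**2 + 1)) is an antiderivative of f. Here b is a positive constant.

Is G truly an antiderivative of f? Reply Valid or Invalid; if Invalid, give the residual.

d/ds[G] = (6*b*s**4 + 12*b*s**2 + 6*b - 2*s**4*cos(2*s - 1) - 4*s**2*cos(2*s - 1) + 6*s - 2*cos(2*s - 1))/(3*s**4 + 6*s**2 + 3)
d/ds[G] - f(s) = -2*sin(2*s - 1)/3 - 2*cos(2*s - 1)/3 != 0.

Invalid: d/ds[G] - f = -2*sin(2*s - 1)/3 - 2*cos(2*s - 1)/3, which is not 0.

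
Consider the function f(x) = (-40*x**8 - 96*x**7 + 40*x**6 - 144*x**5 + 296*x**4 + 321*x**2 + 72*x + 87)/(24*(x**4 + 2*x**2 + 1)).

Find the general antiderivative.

F(x) = (-8*x**7 - 24*x**6 + 32*x**5 + 136*x**3 - 36*x**2 + 87*x - 72)/(24*x**2 + 24) + C

A first test for any F(x): its x-derivative must equal f(x) identically.
Check: d/dx[(-8*x**7 - 24*x**6 + 32*x**5 + 136*x**3 - 36*x**2 + 87*x - 72)/(24*x**2 + 24)] = (-40*x**8 - 96*x**7 + 40*x**6 - 144*x**5 + 296*x**4 + 321*x**2 + 72*x + 87)/(24*x**4 + 48*x**2 + 24), which equals f(x).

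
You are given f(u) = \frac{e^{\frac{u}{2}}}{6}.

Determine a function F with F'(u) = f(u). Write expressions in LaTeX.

An antiderivative is F(u) = \frac{e^{\frac{u}{2}}}{3}.

Recover f(u) by differentiating a candidate F(u); any mismatch rules it out.
Check: d/du[\frac{e^{\frac{u}{2}}}{3}] = \frac{e^{\frac{u}{2}}}{6} = f(u).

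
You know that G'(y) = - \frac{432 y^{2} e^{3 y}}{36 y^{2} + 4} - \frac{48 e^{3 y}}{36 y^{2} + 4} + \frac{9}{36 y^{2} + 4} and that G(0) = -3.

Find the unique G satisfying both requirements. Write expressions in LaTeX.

Integrate term by term and add the pieces.
A general antiderivative is - 4 e^{3 y} + \frac{3 \operatorname{atan}{\left(3 y \right)}}{4} + C.
The condition gives C = -3 - (-4) = 1.
So G(y) = - 4 e^{3 y} + \frac{3 \operatorname{atan}{\left(3 y \right)}}{4} + 1.
Check: d/dy[- 4 e^{3 y} + \frac{3 \operatorname{atan}{\left(3 y \right)}}{4} + 1] = \frac{- 432 y^{2} e^{3 y} - 48 e^{3 y} + 9}{36 y^{2} + 4}, which equals G'(y).

G(y) = - 4 e^{3 y} + \frac{3 \operatorname{atan}{\left(3 y \right)}}{4} + 1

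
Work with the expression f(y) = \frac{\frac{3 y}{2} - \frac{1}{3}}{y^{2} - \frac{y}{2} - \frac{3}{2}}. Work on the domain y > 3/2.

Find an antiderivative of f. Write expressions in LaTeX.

Factor the denominator (3 \left(y + 1\right) \left(2 y - 3\right)) and decompose: f = \frac{23}{15 \left(2 y - 3\right)} + \frac{11}{15 \left(y + 1\right)}; each piece integrates to a log, atan, or power term.
Check: d/dy[\frac{23 \log{\left(y - \frac{3}{2} \right)} + 22 \log{\left(y + 1 \right)}}{30}] = \frac{9 y - 2}{6 y^{2} - 3 y - 9}, which equals f(y).

An antiderivative is F(y) = \frac{23 \log{\left(y - \frac{3}{2} \right)} + 22 \log{\left(y + 1 \right)}}{30}.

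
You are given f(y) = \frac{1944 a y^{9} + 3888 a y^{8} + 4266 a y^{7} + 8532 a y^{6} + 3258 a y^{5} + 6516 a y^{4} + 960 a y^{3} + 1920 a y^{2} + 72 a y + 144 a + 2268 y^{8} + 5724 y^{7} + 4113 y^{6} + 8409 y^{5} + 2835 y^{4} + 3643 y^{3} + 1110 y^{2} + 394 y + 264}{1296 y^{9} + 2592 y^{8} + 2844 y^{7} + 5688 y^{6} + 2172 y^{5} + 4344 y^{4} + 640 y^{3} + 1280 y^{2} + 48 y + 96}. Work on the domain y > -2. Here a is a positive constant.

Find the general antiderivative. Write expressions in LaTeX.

Recover f(y) by differentiating a candidate F(y); any mismatch rules it out.
Check: d/dy[\frac{3 a y}{2} - \frac{y}{12 y^{2} + 8} - \frac{\log{\left(3 y + 6 \right)}}{4} + \log{\left(4 y^{2} + 3 \right)} + \operatorname{atan}{\left(3 y \right)}] = \frac{1944 a y^{9} + 3888 a y^{8} + 4266 a y^{7} + 8532 a y^{6} + 3258 a y^{5} + 6516 a y^{4} + 960 a y^{3} + 1920 a y^{2} + 72 a y + 144 a + 2268 y^{8} + 5724 y^{7} + 4113 y^{6} + 8409 y^{5} + 2835 y^{4} + 3643 y^{3} + 1110 y^{2} + 394 y + 264}{1296 y^{9} + 2592 y^{8} + 2844 y^{7} + 5688 y^{6} + 2172 y^{5} + 4344 y^{4} + 640 y^{3} + 1280 y^{2} + 48 y + 96} = f(y).

F(y) = \frac{3 a y}{2} - \frac{y}{12 y^{2} + 8} - \frac{\log{\left(3 y + 6 \right)}}{4} + \log{\left(4 y^{2} + 3 \right)} + \operatorname{atan}{\left(3 y \right)} + C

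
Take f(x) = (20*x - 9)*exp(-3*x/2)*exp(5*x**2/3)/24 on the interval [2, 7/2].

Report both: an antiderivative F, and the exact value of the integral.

Antiderivative: F(x) = exp(-3*x/2)*exp(5*x**2/3)/4; value = -exp(11/3)/4 + exp(91/6)/4

f matches the chain-rule pattern g'(h)*h' with inner function h(x) = 5*x**2/3 - 3*x/2; substituting u = h(x) collapses the integral.
F(x) = exp(-3*x/2)*exp(5*x**2/3)/4 is an antiderivative of f.
Check: d/dx[exp(-3*x/2)*exp(5*x**2/3)/4] = (20*x*exp(5*x**2/3) - 9*exp(5*x**2/3))*exp(-3*x/2)/24, which equals f(x).
F(7/2) = exp(91/6)/4; F(2) = exp(11/3)/4.
Integral = F(7/2) - F(2) = -exp(11/3)/4 + exp(91/6)/4.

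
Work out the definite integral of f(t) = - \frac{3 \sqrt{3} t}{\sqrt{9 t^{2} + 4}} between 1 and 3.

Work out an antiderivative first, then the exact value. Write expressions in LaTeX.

The substitution u = 3 t^{2} + \frac{4}{3} works: f is exactly (dF/du)*(du/dt) for that inner function.
F(t) = - \frac{\sqrt{3} \sqrt{9 t^{2} + 4}}{3} is an antiderivative of f.
Check: d/dt[- \frac{\sqrt{3} \sqrt{9 t^{2} + 4}}{3}] = - \frac{3 \sqrt{3} t}{\sqrt{9 t^{2} + 4}} = f(t).
F(3) = - \frac{\sqrt{255}}{3}; F(1) = - \frac{\sqrt{39}}{3}.
Integral = F(3) - F(1) = - \frac{\sqrt{255}}{3} + \frac{\sqrt{39}}{3}.

Antiderivative: F(t) = - \frac{\sqrt{3} \sqrt{9 t^{2} + 4}}{3}; value = - \frac{\sqrt{255}}{3} + \frac{\sqrt{39}}{3}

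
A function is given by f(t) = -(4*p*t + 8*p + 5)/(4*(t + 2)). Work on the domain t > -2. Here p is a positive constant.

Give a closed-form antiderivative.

A candidate is checked by its d/dt: the result must match f(t).
Check: d/dt[-p*t - 5*log(t + 2)/4] = (-4*p*t - 8*p - 5)/(4*t + 8), which equals f(t).

An antiderivative is F(t) = -p*t - 5*log(t + 2)/4.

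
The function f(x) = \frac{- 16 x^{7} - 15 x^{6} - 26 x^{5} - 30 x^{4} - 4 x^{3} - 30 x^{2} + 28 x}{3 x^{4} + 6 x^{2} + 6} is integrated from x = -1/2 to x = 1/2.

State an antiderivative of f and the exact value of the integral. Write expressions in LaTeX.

A first test for any F(x): its x-derivative must equal f(x) identically.
F(x) = - \frac{8 x^{4} + 10 x^{3} - 6 x^{2} - 8 \log{\left(x^{4} + 2 x^{2} + 2 \right)} - 9}{6} is an antiderivative of f.
Check: d/dx[- \frac{8 x^{4} + 10 x^{3} - 6 x^{2} - 8 \log{\left(x^{4} + 2 x^{2} + 2 \right)} - 9}{6}] = \frac{- 16 x^{7} - 15 x^{6} - 26 x^{5} - 30 x^{4} - 4 x^{3} - 30 x^{2} + 28 x}{3 x^{4} + 6 x^{2} + 6} = f(x).
F(1/2) = \frac{4 \log{\left(\frac{41}{16} \right)}}{3} + \frac{35}{24}; F(-1/2) = \frac{4 \log{\left(\frac{41}{16} \right)}}{3} + \frac{15}{8}.
Integral = F(1/2) - F(-1/2) = - \frac{5}{12}.

Antiderivative: F(x) = - \frac{8 x^{4} + 10 x^{3} - 6 x^{2} - 8 \log{\left(x^{4} + 2 x^{2} + 2 \right)} - 9}{6}; value = - \frac{5}{12}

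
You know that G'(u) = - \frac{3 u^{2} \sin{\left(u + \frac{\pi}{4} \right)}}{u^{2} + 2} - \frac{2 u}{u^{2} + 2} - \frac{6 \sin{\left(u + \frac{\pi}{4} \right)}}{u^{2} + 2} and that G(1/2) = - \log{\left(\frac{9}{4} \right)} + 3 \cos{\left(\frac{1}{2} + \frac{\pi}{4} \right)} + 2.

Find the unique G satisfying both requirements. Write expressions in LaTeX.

G(u) = - \log{\left(u^{2} + 2 \right)} + 3 \cos{\left(u + \frac{\pi}{4} \right)} + 2

Integrate term by term and add the pieces.
A general antiderivative is - \log{\left(u^{2} + 2 \right)} + 3 \cos{\left(u + \frac{\pi}{4} \right)} + C.
The condition gives C = - \log{\left(\frac{9}{4} \right)} + 3 \cos{\left(\frac{1}{2} + \frac{\pi}{4} \right)} + 2 - (- \log{\left(\frac{9}{4} \right)} + 3 \cos{\left(\frac{1}{2} + \frac{\pi}{4} \right)}) = 2.
So G(u) = - \log{\left(u^{2} + 2 \right)} + 3 \cos{\left(u + \frac{\pi}{4} \right)} + 2.
Check: d/du[- \log{\left(u^{2} + 2 \right)} + 3 \cos{\left(u + \frac{\pi}{4} \right)} + 2] = \frac{- 3 u^{2} \sin{\left(u + \frac{\pi}{4} \right)} - 2 u - 6 \sin{\left(u + \frac{\pi}{4} \right)}}{u^{2} + 2}, which equals G'(u).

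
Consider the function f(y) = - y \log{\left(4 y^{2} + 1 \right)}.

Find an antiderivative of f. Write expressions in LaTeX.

An antiderivative is F(y) = - \frac{4 y^{2} \log{\left(4 y^{2} + 1 \right)} - 4 y^{2} + \log{\left(4 y^{2} + 1 \right)}}{8}.

For F(y) to be correct the identity F'(y) - f(y) = 0 must hold.
Check: d/dy[- \frac{4 y^{2} \log{\left(4 y^{2} + 1 \right)} - 4 y^{2} + \log{\left(4 y^{2} + 1 \right)}}{8}] = - y \log{\left(4 y^{2} + 1 \right)} = f(y).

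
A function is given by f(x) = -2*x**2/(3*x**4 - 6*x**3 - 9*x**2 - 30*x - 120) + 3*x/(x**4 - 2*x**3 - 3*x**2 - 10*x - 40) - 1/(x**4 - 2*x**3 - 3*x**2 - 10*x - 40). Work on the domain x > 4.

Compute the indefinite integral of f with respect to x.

Factor the denominator (3*(x - 4)*(x + 2)*(x**2 + 5)) and decompose: f = -(103*x + 181)/(567*(x**2 + 5)) + 29/(162*(x + 2)) + 1/(378*(x - 4)); each piece integrates to a log, atan, or power term.
Check: d/dx[log(x - 4)/378 + 29*log(x + 2)/162 - 103*log(x**2 + 5)/1134 - 181*sqrt(5)*atan(sqrt(5)*x/5)/2835] = (-2*x**2 + 9*x - 3)/(3*x**4 - 6*x**3 - 9*x**2 - 30*x - 120), which equals f(x).

F(x) = log(x - 4)/378 + 29*log(x + 2)/162 - 103*log(x**2 + 5)/1134 - 181*sqrt(5)*atan(sqrt(5)*x/5)/2835 + C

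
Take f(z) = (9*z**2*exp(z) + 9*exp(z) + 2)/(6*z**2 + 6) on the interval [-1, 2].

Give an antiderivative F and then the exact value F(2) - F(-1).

Recover f(z) by differentiating a candidate F(z); any mismatch rules it out.
F(z) = (9*exp(z) + 2*atan(z))/6 is an antiderivative of f.
Check: d/dz[(9*exp(z) + 2*atan(z))/6] = (9*z**2*exp(z) + 9*exp(z) + 2)/(6*z**2 + 6) = f(z).
F(2) = atan(2)/3 + 3*exp(2)/2; F(-1) = -pi/12 + 3*exp(-1)/2.
Integral = F(2) - F(-1) = -3*exp(-1)/2 + pi/12 + atan(2)/3 + 3*exp(2)/2.

Antiderivative: F(z) = (9*exp(z) + 2*atan(z))/6; value = -3*exp(-1)/2 + pi/12 + atan(2)/3 + 3*exp(2)/2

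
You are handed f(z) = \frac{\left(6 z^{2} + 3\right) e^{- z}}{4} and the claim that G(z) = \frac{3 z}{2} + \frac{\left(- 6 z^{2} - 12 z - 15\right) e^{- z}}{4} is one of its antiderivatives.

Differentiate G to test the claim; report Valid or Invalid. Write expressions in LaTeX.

Invalid: d/dz[G] - f = \frac{3}{2}, which is not 0.

d/dz[G] = \frac{\left(6 z^{2} + 6 e^{z} + 3\right) e^{- z}}{4}
d/dz[G] - f(z) = \frac{3}{2} != 0.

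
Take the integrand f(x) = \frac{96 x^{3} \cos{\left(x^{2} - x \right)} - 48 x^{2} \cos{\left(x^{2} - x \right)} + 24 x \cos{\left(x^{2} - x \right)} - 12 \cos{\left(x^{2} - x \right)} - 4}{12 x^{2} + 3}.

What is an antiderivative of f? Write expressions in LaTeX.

For F(x) to be correct the identity F'(x) - f(x) = 0 must hold.
Check: d/dx[- \frac{2 \left(- 6 \sin{\left(x^{2} - x \right)} + \operatorname{atan}{\left(2 x \right)}\right)}{3}] = \frac{96 x^{3} \cos{\left(x^{2} - x \right)} - 48 x^{2} \cos{\left(x^{2} - x \right)} + 24 x \cos{\left(x^{2} - x \right)} - 12 \cos{\left(x^{2} - x \right)} - 4}{12 x^{2} + 3} = f(x).

An antiderivative is F(x) = - \frac{2 \left(- 6 \sin{\left(x^{2} - x \right)} + \operatorname{atan}{\left(2 x \right)}\right)}{3}.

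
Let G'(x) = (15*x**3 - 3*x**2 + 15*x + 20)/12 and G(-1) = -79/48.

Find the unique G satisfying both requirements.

Whatever form G(x) takes, its d/dx must return the stated G'(x).
A general antiderivative is 5*x**4/16 - x**3/12 + 5*x**2/8 + 5*x/3 + C.
The condition gives C = -79/48 - (-31/48) = -1.
So G(x) = (15*x**4 - 4*x**3 + 30*x**2 + 80*x - 48)/48.
Check: d/dx[(15*x**4 - 4*x**3 + 30*x**2 + 80*x - 48)/48] = 5*x**3/4 - x**2/4 + 5*x/4 + 5/3, which equals G'(x).

G(x) = (15*x**4 - 4*x**3 + 30*x**2 + 80*x - 48)/48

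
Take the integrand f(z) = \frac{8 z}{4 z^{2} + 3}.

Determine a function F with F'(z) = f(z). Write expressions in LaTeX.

An antiderivative is F(z) = \log{\left(2 z^{2} + \frac{3}{2} \right)}.

f matches the chain-rule pattern g'(h)*h' with inner function h(z) = 2 z^{2} + \frac{3}{2}; substituting u = h(z) collapses the integral.
Check: d/dz[\log{\left(2 z^{2} + \frac{3}{2} \right)}] = \frac{8 z}{4 z^{2} + 3} = f(z).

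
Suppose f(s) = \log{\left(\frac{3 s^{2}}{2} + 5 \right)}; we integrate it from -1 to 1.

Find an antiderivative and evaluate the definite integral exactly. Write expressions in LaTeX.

Antiderivative: F(s) = s \log{\left(\frac{3 s^{2}}{2} + 5 \right)} - 2 s + \frac{2 \sqrt{30} \operatorname{atan}{\left(\frac{\sqrt{30} s}{10} \right)}}{3}; value = -4 + \frac{4 \sqrt{30} \operatorname{atan}{\left(\frac{\sqrt{30}}{10} \right)}}{3} + 2 \log{\left(\frac{13}{2} \right)}

Whatever form F(s) takes, F'(s) = f(s) is non-negotiable.
F(s) = s \log{\left(\frac{3 s^{2}}{2} + 5 \right)} - 2 s + \frac{2 \sqrt{30} \operatorname{atan}{\left(\frac{\sqrt{30} s}{10} \right)}}{3} is an antiderivative of f.
Check: d/ds[s \log{\left(\frac{3 s^{2}}{2} + 5 \right)} - 2 s + \frac{2 \sqrt{30} \operatorname{atan}{\left(\frac{\sqrt{30} s}{10} \right)}}{3}] = \log{\left(\frac{3 s^{2}}{2} + 5 \right)} = f(s).
F(1) = -2 + \frac{2 \sqrt{30} \operatorname{atan}{\left(\frac{\sqrt{30}}{10} \right)}}{3} + \log{\left(\frac{13}{2} \right)}; F(-1) = - \log{\left(\frac{13}{2} \right)} - \frac{2 \sqrt{30} \operatorname{atan}{\left(\frac{\sqrt{30}}{10} \right)}}{3} + 2.
Integral = F(1) - F(-1) = -4 + \frac{4 \sqrt{30} \operatorname{atan}{\left(\frac{\sqrt{30}}{10} \right)}}{3} + 2 \log{\left(\frac{13}{2} \right)}.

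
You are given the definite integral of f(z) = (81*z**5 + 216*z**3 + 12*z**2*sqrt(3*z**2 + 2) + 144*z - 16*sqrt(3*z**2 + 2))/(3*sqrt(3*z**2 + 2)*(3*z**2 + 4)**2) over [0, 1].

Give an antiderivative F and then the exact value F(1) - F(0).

Whatever form F(z) takes, F'(z) = f(z) is non-negotiable.
F(z) = (9*z**2*sqrt(3*z**2 + 2) - 4*z + 12*sqrt(3*z**2 + 2))/(3*(3*z**2 + 4)) is an antiderivative of f.
Check: d/dz[(9*z**2*sqrt(3*z**2 + 2) - 4*z + 12*sqrt(3*z**2 + 2))/(3*(3*z**2 + 4))] = (81*z**5 + 216*z**3 + 12*z**2*sqrt(3*z**2 + 2) + 144*z - 16*sqrt(3*z**2 + 2))/(27*z**4*sqrt(3*z**2 + 2) + 72*z**2*sqrt(3*z**2 + 2) + 48*sqrt(3*z**2 + 2)), which equals f(z).
F(1) = -4/21 + sqrt(5); F(0) = sqrt(2).
Integral = F(1) - F(0) = -sqrt(2) - 4/21 + sqrt(5).

Antiderivative: F(z) = (9*z**2*sqrt(3*z**2 + 2) - 4*z + 12*sqrt(3*z**2 + 2))/(3*(3*z**2 + 4)); value = -sqrt(2) - 4/21 + sqrt(5)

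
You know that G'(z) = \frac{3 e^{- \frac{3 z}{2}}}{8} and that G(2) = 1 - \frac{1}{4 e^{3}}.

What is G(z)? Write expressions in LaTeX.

For G(z) to be correct, d/dz[G] must agree with the stated G'(z) identically.
A general antiderivative is - \frac{e^{- \frac{3 z}{2}}}{4} + C.
The condition gives C = 1 - \frac{1}{4 e^{3}} - (- \frac{1}{4 e^{3}}) = 1.
So G(z) = \frac{\left(4 e^{\frac{3 z}{2}} - 1\right) e^{- \frac{3 z}{2}}}{4}.
Check: d/dz[\frac{\left(4 e^{\frac{3 z}{2}} - 1\right) e^{- \frac{3 z}{2}}}{4}] = \frac{3 e^{- \frac{3 z}{2}}}{8} = G'(z).

G(z) = \frac{\left(4 e^{\frac{3 z}{2}} - 1\right) e^{- \frac{3 z}{2}}}{4}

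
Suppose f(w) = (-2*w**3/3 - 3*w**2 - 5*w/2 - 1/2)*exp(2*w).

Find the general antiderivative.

f has the shape u'v + uv' for u = -w**3/3 - w**2 - w/4 - 1/8 and v = exp(2*w) — it is the derivative of the product u*v.
Check: d/dw[-w**3*exp(2*w)/3 - w**2*exp(2*w) - w*exp(2*w)/4 - exp(2*w)/8] = -2*w**3*exp(2*w)/3 - 3*w**2*exp(2*w) - 5*w*exp(2*w)/2 - exp(2*w)/2, which equals f(w).

F(w) = -w**3*exp(2*w)/3 - w**2*exp(2*w) - w*exp(2*w)/4 - exp(2*w)/8 + C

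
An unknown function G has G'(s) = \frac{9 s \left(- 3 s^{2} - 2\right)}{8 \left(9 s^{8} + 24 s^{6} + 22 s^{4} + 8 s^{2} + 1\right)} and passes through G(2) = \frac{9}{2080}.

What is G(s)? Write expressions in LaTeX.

G(s) = \frac{3}{32 s^{4} + \frac{128 s^{2}}{3} + \frac{32}{3}}

Recognize the product-rule pattern: G'(s) = u'v + uv' with u = \frac{3}{4 \left(2 s^{2} + 2\right)}, v = \frac{1}{4 s^{2} + \frac{4}{3}}, so integration by parts undoes it.
A general antiderivative is \frac{3}{4 \left(2 s^{2} + 2\right) \left(4 s^{2} + \frac{4}{3}\right)} + C.
The condition gives C = \frac{9}{2080} - (\frac{9}{2080}) = 0.
So G(s) = \frac{3}{32 s^{4} + \frac{128 s^{2}}{3} + \frac{32}{3}}.
Check: d/ds[\frac{3}{32 s^{4} + \frac{128 s^{2}}{3} + \frac{32}{3}}] = \frac{- 27 s^{3} - 18 s}{72 s^{8} + 192 s^{6} + 176 s^{4} + 64 s^{2} + 8}, which equals G'(s).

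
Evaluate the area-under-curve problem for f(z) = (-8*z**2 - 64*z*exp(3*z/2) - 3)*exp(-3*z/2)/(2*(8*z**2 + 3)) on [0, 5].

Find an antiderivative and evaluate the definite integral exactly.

Antiderivative: F(z) = (-6*exp(3*z/2)*log(4*z**2 + 3/2) + 1)*exp(-3*z/2)/3; value = -2*log(203/2) - 1/3 + exp(-15/2)/3 + 2*log(3/2)

An antiderivative F(z) passes only if d/dz[F] lands on f(z) exactly.
F(z) = (-6*exp(3*z/2)*log(4*z**2 + 3/2) + 1)*exp(-3*z/2)/3 is an antiderivative of f.
Check: d/dz[(-6*exp(3*z/2)*log(4*z**2 + 3/2) + 1)*exp(-3*z/2)/3] = (-8*z**2 - 64*z*exp(3*z/2) - 3)/(16*z**2*exp(3*z/2) + 6*exp(3*z/2)), which equals f(z).
F(5) = -2*log(203/2) + exp(-15/2)/3; F(0) = 1/3 - 2*log(3/2).
Integral = F(5) - F(0) = -2*log(203/2) - 1/3 + exp(-15/2)/3 + 2*log(3/2).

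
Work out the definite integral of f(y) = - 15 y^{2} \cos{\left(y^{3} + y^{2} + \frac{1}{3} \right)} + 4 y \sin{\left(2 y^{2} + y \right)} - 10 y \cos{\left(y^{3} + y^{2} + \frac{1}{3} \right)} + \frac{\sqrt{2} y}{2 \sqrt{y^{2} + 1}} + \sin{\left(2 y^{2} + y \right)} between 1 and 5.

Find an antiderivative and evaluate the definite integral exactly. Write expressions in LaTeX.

The integrand splits into summands that can be handled one at a time.
F(y) = \sqrt{\frac{y^{2}}{2} + \frac{1}{2}} - 5 \sin{\left(y^{3} + y^{2} + \frac{1}{3} \right)} - \cos{\left(2 y^{2} + y \right)} is an antiderivative of f.
Check: d/dy[\sqrt{\frac{y^{2}}{2} + \frac{1}{2}} - 5 \sin{\left(y^{3} + y^{2} + \frac{1}{3} \right)} - \cos{\left(2 y^{2} + y \right)}] = \frac{- 30 y^{2} \sqrt{y^{2} + 1} \cos{\left(y^{3} + y^{2} + \frac{1}{3} \right)} + 8 y \sqrt{y^{2} + 1} \sin{\left(2 y^{2} + y \right)} - 20 y \sqrt{y^{2} + 1} \cos{\left(y^{3} + y^{2} + \frac{1}{3} \right)} + \sqrt{2} y + 2 \sqrt{y^{2} + 1} \sin{\left(2 y^{2} + y \right)}}{2 \sqrt{y^{2} + 1}}, which equals f(y).
F(5) = - \cos{\left(55 \right)} - 5 \sin{\left(\frac{451}{3} \right)} + \sqrt{13}; F(1) = - 5 \sin{\left(\frac{7}{3} \right)} - \cos{\left(3 \right)} + 1.
Integral = F(5) - F(1) = -1 + \cos{\left(3 \right)} - \cos{\left(55 \right)} - 5 \sin{\left(\frac{451}{3} \right)} + \sqrt{13} + 5 \sin{\left(\frac{7}{3} \right)}.

Antiderivative: F(y) = \sqrt{\frac{y^{2}}{2} + \frac{1}{2}} - 5 \sin{\left(y^{3} + y^{2} + \frac{1}{3} \right)} - \cos{\left(2 y^{2} + y \right)}; value = -1 + \cos{\left(3 \right)} - \cos{\left(55 \right)} - 5 \sin{\left(\frac{451}{3} \right)} + \sqrt{13} + 5 \sin{\left(\frac{7}{3} \right)}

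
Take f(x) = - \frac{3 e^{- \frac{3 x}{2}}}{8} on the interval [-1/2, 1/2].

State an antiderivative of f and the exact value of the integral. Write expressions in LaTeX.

Whatever form F(x) takes, F'(x) = f(x) is non-negotiable.
F(x) = \frac{e^{- \frac{3 x}{2}}}{4} is an antiderivative of f.
Check: d/dx[\frac{e^{- \frac{3 x}{2}}}{4}] = - \frac{3 e^{- \frac{3 x}{2}}}{8} = f(x).
F(1/2) = \frac{1}{4 e^{\frac{3}{4}}}; F(-1/2) = \frac{e^{\frac{3}{4}}}{4}.
Integral = F(1/2) - F(-1/2) = - \frac{e^{\frac{3}{4}}}{4} + \frac{1}{4 e^{\frac{3}{4}}}.

Antiderivative: F(x) = \frac{e^{- \frac{3 x}{2}}}{4}; value = - \frac{e^{\frac{3}{4}}}{4} + \frac{1}{4 e^{\frac{3}{4}}}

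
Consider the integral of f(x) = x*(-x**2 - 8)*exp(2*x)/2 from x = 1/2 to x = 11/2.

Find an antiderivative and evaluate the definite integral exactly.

Antiderivative: F(x) = (-4*x**3 + 6*x**2 - 38*x + 19)*exp(2*x)/16; value = -337*exp(11)/8 - exp(1)/16

Recognize the product-rule pattern: f = u'v + uv' with u = -x**3/4 + 3*x**2/8 - 19*x/8 + 19/16, v = exp(2*x), so integration by parts undoes it.
F(x) = (-4*x**3 + 6*x**2 - 38*x + 19)*exp(2*x)/16 is an antiderivative of f.
Check: d/dx[(-4*x**3 + 6*x**2 - 38*x + 19)*exp(2*x)/16] = -x**3*exp(2*x)/2 - 4*x*exp(2*x), which equals f(x).
F(11/2) = -337*exp(11)/8; F(1/2) = exp(1)/16.
Integral = F(11/2) - F(1/2) = -337*exp(11)/8 - exp(1)/16.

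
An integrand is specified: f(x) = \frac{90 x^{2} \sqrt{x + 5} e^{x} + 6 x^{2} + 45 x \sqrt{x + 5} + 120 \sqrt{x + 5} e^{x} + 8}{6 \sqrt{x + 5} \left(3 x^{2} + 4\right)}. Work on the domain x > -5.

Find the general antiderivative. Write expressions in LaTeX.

A candidate is checked by its d/dx: the result must match f(x).
Check: d/dx[\frac{2 \sqrt{x + 5}}{3} + 5 e^{x} + \frac{5 \log{\left(\frac{3 x^{2}}{2} + 2 \right)}}{4}] = \frac{90 x^{2} \sqrt{x + 5} e^{x} + 6 x^{2} + 45 x \sqrt{x + 5} + 120 \sqrt{x + 5} e^{x} + 8}{18 x^{2} \sqrt{x + 5} + 24 \sqrt{x + 5}}, which equals f(x).

F(x) = \frac{2 \sqrt{x + 5}}{3} + 5 e^{x} + \frac{5 \log{\left(\frac{3 x^{2}}{2} + 2 \right)}}{4} + C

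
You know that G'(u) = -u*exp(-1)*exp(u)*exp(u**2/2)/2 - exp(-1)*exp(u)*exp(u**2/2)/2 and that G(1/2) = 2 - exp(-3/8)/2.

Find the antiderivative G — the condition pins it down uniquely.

G(u) = 2 - exp(u**2/2 + u - 1)/2

The substitution w = u**2/2 + u - 1 works: G'(u) is exactly (dG/dw)*(dw/du) for that inner function.
A general antiderivative is -exp(u**2/2 + u - 1)/2 + C.
The condition gives C = 2 - exp(-3/8)/2 - (-exp(-3/8)/2) = 2.
So G(u) = 2 - exp(u**2/2 + u - 1)/2.
Check: d/du[2 - exp(u**2/2 + u - 1)/2] = -u*exp(-1)*exp(u)*exp(u**2/2)/2 - exp(-1)*exp(u)*exp(u**2/2)/2 = G'(u).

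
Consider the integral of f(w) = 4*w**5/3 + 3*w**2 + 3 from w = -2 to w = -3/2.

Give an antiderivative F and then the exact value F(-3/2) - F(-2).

Antiderivative: F(w) = 2*w**6/9 + w**3 + 3*w; value = -1603/288

Integrate term by term and add the pieces.
F(w) = 2*w**6/9 + w**3 + 3*w is an antiderivative of f.
Check: d/dw[2*w**6/9 + w**3 + 3*w] = 4*w**5/3 + 3*w**2 + 3 = f(w).
F(-3/2) = -171/32; F(-2) = 2/9.
Integral = F(-3/2) - F(-2) = -1603/288.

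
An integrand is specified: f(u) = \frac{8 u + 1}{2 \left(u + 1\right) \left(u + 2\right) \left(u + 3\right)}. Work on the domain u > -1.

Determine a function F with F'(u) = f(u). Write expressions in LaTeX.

The denominator factors as 2 \left(u + 1\right) \left(u + 2\right) \left(u + 3\right); partial fractions split f into directly integrable pieces: - \frac{23}{4 \left(u + 3\right)} + \frac{15}{2 \left(u + 2\right)} - \frac{7}{4 \left(u + 1\right)}.
Check: d/du[- \frac{7 \log{\left(u + 1 \right)}}{4} + \frac{15 \log{\left(u + 2 \right)}}{2} - \frac{23 \log{\left(u + 3 \right)}}{4}] = \frac{8 u + 1}{2 u^{3} + 12 u^{2} + 22 u + 12}, which equals f(u).

An antiderivative is F(u) = - \frac{7 \log{\left(u + 1 \right)}}{4} + \frac{15 \log{\left(u + 2 \right)}}{2} - \frac{23 \log{\left(u + 3 \right)}}{4}.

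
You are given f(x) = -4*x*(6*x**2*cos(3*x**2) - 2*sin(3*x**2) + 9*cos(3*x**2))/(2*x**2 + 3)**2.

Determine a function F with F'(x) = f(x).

f has the shape u'v + uv' for u = -2/(2*x**2 + 3) and v = sin(3*x**2) — it is the derivative of the product u*v.
Check: d/dx[-2*sin(3*x**2)/(2*x**2 + 3)] = (-24*x**3*cos(3*x**2) + 8*x*sin(3*x**2) - 36*x*cos(3*x**2))/(4*x**4 + 12*x**2 + 9), which equals f(x).

An antiderivative is F(x) = -2*sin(3*x**2)/(2*x**2 + 3).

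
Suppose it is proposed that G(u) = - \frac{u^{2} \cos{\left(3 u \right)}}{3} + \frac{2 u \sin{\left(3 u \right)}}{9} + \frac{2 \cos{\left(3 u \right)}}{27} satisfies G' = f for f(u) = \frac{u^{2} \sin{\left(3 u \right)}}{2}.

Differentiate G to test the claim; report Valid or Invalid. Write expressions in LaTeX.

d/du[G] = u^{2} \sin{\left(3 u \right)}
d/du[G] - f(u) = \frac{u^{2} \sin{\left(3 u \right)}}{2} != 0.

Invalid: d/du[G] - f = \frac{u^{2} \sin{\left(3 u \right)}}{2}, which is not 0.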